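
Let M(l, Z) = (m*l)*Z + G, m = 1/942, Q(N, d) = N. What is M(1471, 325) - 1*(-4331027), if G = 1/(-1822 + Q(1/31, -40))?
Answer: 25606637269403/5911678 ≈ 4.3315e+6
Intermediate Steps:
G = -31/56481 (G = 1/(-1822 + 1/31) = 1/(-56481/31) = -31/56481 ≈ -0.00054886)
m = 1/942 ≈ 0.0010616
M(l, Z) = -31/56481 + Z*l/942 (M(l, Z) = (l/942)*Z - 31/56481 = Z*l/942 - 31/56481 = -31/56481 + Z*l/942)
M(1471, 325) - 1*(-4331027) = (-31/56481 + (1/942)*325*1471) - 1*(-4331027) = (-31/56481 + 478075/942) + 4331027 = 3000236097/5911678 + 4331027 = 25606637269403/5911678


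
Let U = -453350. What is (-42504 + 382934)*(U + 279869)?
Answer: -59058136830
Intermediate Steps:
(-42504 + 382934)*(U + 279869) = (-42504 + 382934)*(-453350 + 279869) = 340430*(-173481) = -59058136830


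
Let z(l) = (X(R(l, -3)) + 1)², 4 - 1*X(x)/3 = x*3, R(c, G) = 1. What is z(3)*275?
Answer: 4400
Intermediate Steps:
X(x) = 12 - 9*x (X(x) = 12 - 3*x*3 = 12 - 9*x)
z(l) = 16 (z(l) = ((12 - 9*1) + 1)² = ((12 - 9) + 1)² = (3 + 1)² = 4² = 16)
z(3)*275 = 16*275 = 4400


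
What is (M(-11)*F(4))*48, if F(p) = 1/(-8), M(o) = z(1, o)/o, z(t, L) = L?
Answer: -6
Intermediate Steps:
M(o) = 1 (M(o) = o/o = 1)
F(p) = -⅛
(M(-11)*F(4))*48 = (1*(-⅛))*48 = -⅛*48 = -6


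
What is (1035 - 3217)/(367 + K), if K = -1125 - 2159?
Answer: 2182/2917 ≈ 0.74803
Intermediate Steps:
K = -3284
(1035 - 3217)/(367 + K) = (1035 - 3217)/(367 - 3284) = -2182/(-2917) = -2182*(-1/2917) = 2182/2917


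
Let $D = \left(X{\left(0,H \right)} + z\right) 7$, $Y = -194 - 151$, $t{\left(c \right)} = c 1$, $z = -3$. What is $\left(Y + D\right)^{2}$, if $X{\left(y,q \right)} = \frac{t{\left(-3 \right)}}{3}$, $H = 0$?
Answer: $139129$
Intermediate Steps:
$t{\left(c \right)} = c$
$Y = -345$
$X{\left(y,q \right)} = -1$ ($X{\left(y,q \right)} = - \frac{3}{3} = \left(-3\right) \frac{1}{3} = -1$)
$D = -28$ ($D = \left(-1 - 3\right) 7 = \left(-4\right) 7 = -28$)
$\left(Y + D\right)^{2} = \left(-345 - 28\right)^{2} = \left(-373\right)^{2} = 139129$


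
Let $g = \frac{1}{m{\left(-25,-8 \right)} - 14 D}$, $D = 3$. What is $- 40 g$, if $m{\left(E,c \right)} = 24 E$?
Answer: $\frac{20}{321} \approx 0.062305$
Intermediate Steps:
$g = - \frac{1}{642}$ ($g = \frac{1}{24 \left(-25\right) - 42} = \frac{1}{-600 - 42} = \frac{1}{-642} = - \frac{1}{642} \approx -0.0015576$)
$- 40 g = \left(-40\right) \left(- \frac{1}{642}\right) = \frac{20}{321}$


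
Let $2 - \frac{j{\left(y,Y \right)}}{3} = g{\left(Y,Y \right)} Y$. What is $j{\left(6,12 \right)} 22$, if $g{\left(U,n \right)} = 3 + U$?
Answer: $-11748$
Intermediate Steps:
$j{\left(y,Y \right)} = 6 - 3 Y \left(3 + Y\right)$ ($j{\left(y,Y \right)} = 6 - 3 \left(3 + Y\right) Y = 6 - 3 Y \left(3 + Y\right)$)
$j{\left(6,12 \right)} 22 = \left(6 - 36 \left(3 + 12\right)\right) 22 = \left(6 - 36 \cdot 15\right) 22 = \left(6 - 540\right) 22 = \left(-534\right) 22 = -11748$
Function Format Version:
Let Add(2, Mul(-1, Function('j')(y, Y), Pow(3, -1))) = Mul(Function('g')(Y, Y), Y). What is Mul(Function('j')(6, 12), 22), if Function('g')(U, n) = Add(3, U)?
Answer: -11748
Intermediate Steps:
Function('j')(y, Y) = Add(6, Mul(-3, Y, Add(3, Y))) (Function('j')(y, Y) = Add(6, Mul(-3, Mul(Add(3, Y), Y))) = Add(6, Mul(-3, Mul(Y, Add(3, Y)))) = Add(6, Mul(-3, Y, Add(3, Y))))
Mul(Function('j')(6, 12), 22) = Mul(Add(6, Mul(-3, 12, Add(3, 12))), 22) = Mul(Add(6, Mul(-3, 12, 15)), 22) = Mul(Add(6, -540), 22) = Mul(-534, 22) = -11748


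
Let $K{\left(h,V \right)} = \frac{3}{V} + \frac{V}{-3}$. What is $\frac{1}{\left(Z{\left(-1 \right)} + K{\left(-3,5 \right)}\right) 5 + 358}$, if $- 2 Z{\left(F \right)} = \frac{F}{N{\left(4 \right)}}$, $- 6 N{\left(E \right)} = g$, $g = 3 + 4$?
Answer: $\frac{21}{7361} \approx 0.0028529$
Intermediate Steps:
$g = 7$
$N{\left(E \right)} = - \frac{7}{6}$ ($N{\left(E \right)} = \left(- \frac{1}{6}\right) 7 = - \frac{7}{6}$)
$K{\left(h,V \right)} = \frac{3}{V} - \frac{V}{3}$ ($K{\left(h,V \right)} = \frac{3}{V} + V \left(- \frac{1}{3}\right) = \frac{3}{V} - \frac{V}{3}$)
$Z{\left(F \right)} = \frac{3 F}{7}$ ($Z{\left(F \right)} = - \frac{F \frac{1}{- \frac{7}{6}}}{2} = - \frac{F \left(- \frac{6}{7}\right)}{2} = - \frac{\left(- \frac{6}{7}\right) F}{2} = \frac{3 F}{7}$)
$\frac{1}{\left(Z{\left(-1 \right)} + K{\left(-3,5 \right)}\right) 5 + 358} = \frac{1}{\left(\frac{3}{7} \left(-1\right) + \left(\frac{3}{5} - \frac{5}{3}\right)\right) 5 + 358} = \frac{1}{\left(- \frac{3}{7} + \left(3 \cdot \frac{1}{5} - \frac{5}{3}\right)\right) 5 + 358} = \frac{1}{\left(- \frac{3}{7} + \left(\frac{3}{5} - \frac{5}{3}\right)\right) 5 + 358} = \frac{1}{\left(- \frac{3}{7} - \frac{16}{15}\right) 5 + 358} = \frac{1}{\left(- \frac{157}{105}\right) 5 + 358} = \frac{1}{- \frac{157}{21} + 358} = \frac{1}{\frac{7361}{21}} = \frac{21}{7361}$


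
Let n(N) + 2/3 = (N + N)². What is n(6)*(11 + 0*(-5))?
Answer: 4730/3 ≈ 1576.7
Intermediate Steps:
n(N) = -⅔ + 4*N² (n(N) = -⅔ + (N + N)² = -⅔ + (2*N)² = -⅔ + 4*N²)
n(6)*(11 + 0*(-5)) = (-⅔ + 4*6²)*(11 + 0*(-5)) = (-⅔ + 4*36)*(11 + 0) = (-⅔ + 144)*11 = (430/3)*11 = 4730/3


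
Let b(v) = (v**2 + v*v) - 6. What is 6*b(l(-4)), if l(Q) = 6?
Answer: 396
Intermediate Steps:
b(v) = -6 + 2*v**2 (b(v) = (v**2 + v**2) - 6 = 2*v**2 - 6 = -6 + 2*v**2)
6*b(l(-4)) = 6*(-6 + 2*6**2) = 6*(-6 + 2*36) = 6*(-6 + 72) = 6*66 = 396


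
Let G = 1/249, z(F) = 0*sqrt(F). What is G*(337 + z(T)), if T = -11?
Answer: 337/249 ≈ 1.3534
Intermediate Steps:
z(F) = 0
G = 1/249 ≈ 0.0040161
G*(337 + z(T)) = (337 + 0)/249 = (1/249)*337 = 337/249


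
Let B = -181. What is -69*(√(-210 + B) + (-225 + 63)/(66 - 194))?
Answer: -5589/64 - 69*I*√391 ≈ -87.328 - 1364.4*I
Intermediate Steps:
-69*(√(-210 + B) + (-225 + 63)/(66 - 194)) = -69*(√(-210 - 181) + (-225 + 63)/(66 - 194)) = -69*(√(-391) - 162/(-128)) = -69*(I*√391 - 162*(-1/128)) = -69*(I*√391 + 81/64) = -69*(81/64 + I*√391) = -5589/64 - 69*I*√391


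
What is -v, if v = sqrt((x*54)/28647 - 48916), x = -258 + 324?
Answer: -4*I*sqrt(3441601774)/1061 ≈ -221.17*I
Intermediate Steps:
x = 66
v = 4*I*sqrt(3441601774)/1061 (v = sqrt((66*54)/28647 - 48916) = sqrt(3564*(1/28647) - 48916) = sqrt(132/1061 - 48916) = sqrt(-51899744/1061) = 4*I*sqrt(3441601774)/1061 ≈ 221.17*I)
-v = -4*I*sqrt(3441601774)/1061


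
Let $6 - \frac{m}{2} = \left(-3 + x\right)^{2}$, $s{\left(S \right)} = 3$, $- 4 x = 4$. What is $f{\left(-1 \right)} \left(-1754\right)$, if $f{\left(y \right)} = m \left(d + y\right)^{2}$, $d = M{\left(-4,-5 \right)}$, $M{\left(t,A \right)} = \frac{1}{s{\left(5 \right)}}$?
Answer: $\frac{140320}{9} \approx 15591.0$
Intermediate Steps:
$x = -1$ ($x = \left(- \frac{1}{4}\right) 4 = -1$)
$M{\left(t,A \right)} = \frac{1}{3}$
$m = -20$ ($m = 12 - 2 \left(-3 - 1\right)^{2} = 12 - 2 \left(-4\right)^{2} = 12 - 32 = -20$)
$d = \frac{1}{3} \approx 0.33333$
$f{\left(y \right)} = - 20 \left(\frac{1}{3} + y\right)^{2}$
$f{\left(-1 \right)} \left(-1754\right) = - \frac{20 \left(1 + 3 \left(-1\right)\right)^{2}}{9} \left(-1754\right) = - \frac{20 \left(1 - 3\right)^{2}}{9} \left(-1754\right) = - \frac{20 \left(-2\right)^{2}}{9} \left(-1754\right) = \left(- \frac{20}{9}\right) 4 \left(-1754\right) = \left(- \frac{80}{9}\right) \left(-1754\right) = \frac{140320}{9}$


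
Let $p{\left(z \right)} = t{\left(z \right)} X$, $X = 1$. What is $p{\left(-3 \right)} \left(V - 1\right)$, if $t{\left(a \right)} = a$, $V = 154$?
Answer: $-459$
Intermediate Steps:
$p{\left(z \right)} = z$ ($p{\left(z \right)} = z 1 = z$)
$p{\left(-3 \right)} \left(V - 1\right) = - 3 \left(154 - 1\right) = \left(-3\right) 153 = -459$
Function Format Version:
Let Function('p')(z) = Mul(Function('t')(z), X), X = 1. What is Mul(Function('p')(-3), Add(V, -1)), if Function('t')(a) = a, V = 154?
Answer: -459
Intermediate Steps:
Function('p')(z) = z (Function('p')(z) = Mul(z, 1) = z)
Mul(Function('p')(-3), Add(V, -1)) = Mul(-3, Add(154, -1)) = Mul(-3, 153) = -459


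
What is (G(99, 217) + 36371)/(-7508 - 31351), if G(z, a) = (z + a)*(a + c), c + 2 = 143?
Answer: -49833/12953 ≈ -3.8472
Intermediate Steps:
c = 141 (c = -2 + 143 = 141)
G(z, a) = (141 + a)*(a + z) (G(z, a) = (z + a)*(a + 141) = (a + z)*(141 + a) = (141 + a)*(a + z))
(G(99, 217) + 36371)/(-7508 - 31351) = ((217² + 141*217 + 141*99 + 217*99) + 36371)/(-7508 - 31351) = ((47089 + 30597 + 13959 + 21483) + 36371)/(-38859) = (113128 + 36371)*(-1/38859) = 149499*(-1/38859) = -49833/12953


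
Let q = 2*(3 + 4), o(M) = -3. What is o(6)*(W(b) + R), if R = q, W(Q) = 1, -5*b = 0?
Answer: -45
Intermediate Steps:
b = 0 (b = -⅕*0 = 0)
q = 14 (q = 2*7 = 14)
R = 14
o(6)*(W(b) + R) = -3*(1 + 14) = -3*15 = -45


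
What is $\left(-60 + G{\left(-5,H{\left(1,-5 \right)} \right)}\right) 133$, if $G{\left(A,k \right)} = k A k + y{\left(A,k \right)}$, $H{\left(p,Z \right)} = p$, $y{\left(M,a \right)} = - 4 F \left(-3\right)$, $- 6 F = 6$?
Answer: $-10241$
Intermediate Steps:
$F = -1$ ($F = \left(- \frac{1}{6}\right) 6 = -1$)
$y{\left(M,a \right)} = -12$ ($y{\left(M,a \right)} = \left(-4\right) \left(-1\right) \left(-3\right) = 4 \left(-3\right) = -12$)
$G{\left(A,k \right)} = -12 + A k^{2}$ ($G{\left(A,k \right)} = k A k - 12 = A k k - 12 = A k^{2} - 12 = -12 + A k^{2}$)
$\left(-60 + G{\left(-5,H{\left(1,-5 \right)} \right)}\right) 133 = \left(-60 - \left(12 + 5 \cdot 1^{2}\right)\right) 133 = \left(-60 - 17\right) 133 = \left(-77\right) 133 = -10241$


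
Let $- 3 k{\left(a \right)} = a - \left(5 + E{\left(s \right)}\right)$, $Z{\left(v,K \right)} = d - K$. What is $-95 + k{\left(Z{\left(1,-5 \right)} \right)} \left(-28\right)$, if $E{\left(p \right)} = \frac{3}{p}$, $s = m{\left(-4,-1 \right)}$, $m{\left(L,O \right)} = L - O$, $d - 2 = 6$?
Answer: $-11$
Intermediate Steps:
$d = 8$ ($d = 2 + 6 = 8$)
$s = -3$ ($s = -4 - -1 = -4 + 1 = -3$)
$Z{\left(v,K \right)} = 8 - K$
$k{\left(a \right)} = \frac{4}{3} - \frac{a}{3}$ ($k{\left(a \right)} = - \frac{a - \left(5 + \frac{3}{-3}\right)}{3} = - \frac{a - \left(5 + 3 \left(- \frac{1}{3}\right)\right)}{3} = - \frac{a - 4}{3} = - \frac{-4 + a}{3} = \frac{4}{3} - \frac{a}{3}$)
$-95 + k{\left(Z{\left(1,-5 \right)} \right)} \left(-28\right) = -95 + \left(\frac{4}{3} - \frac{8 - -5}{3}\right) \left(-28\right) = -95 + \left(\frac{4}{3} - \frac{8 + 5}{3}\right) \left(-28\right) = -95 + \left(\frac{4}{3} - \frac{13}{3}\right) \left(-28\right) = -95 - -84 = -95 + 84 = -11$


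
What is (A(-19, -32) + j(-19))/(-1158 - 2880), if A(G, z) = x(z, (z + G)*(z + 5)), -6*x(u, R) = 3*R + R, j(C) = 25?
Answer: 893/4038 ≈ 0.22115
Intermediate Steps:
x(u, R) = -2*R/3 (x(u, R) = -(3*R + R)/6 = -2*R/3)
A(G, z) = -2*(5 + z)*(G + z)/3 (A(G, z) = -2*(z + G)*(z + 5)/3 = -2*(G + z)*(5 + z)/3 = -2*(5 + z)*(G + z)/3)
(A(-19, -32) + j(-19))/(-1158 - 2880) = ((-10/3*(-19) - 10/3*(-32) - ⅔*(-32)² - ⅔*(-19)*(-32)) + 25)/(-1158 - 2880) = ((190/3 + 320/3 - ⅔*1024 - 1216/3) + 25)/(-4038) = ((190/3 + 320/3 - 2048/3 - 1216/3) + 25)*(-1/4038) = (-918 + 25)*(-1/4038) = -893*(-1/4038) = 893/4038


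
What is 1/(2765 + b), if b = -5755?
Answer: -1/2990 ≈ -0.00033445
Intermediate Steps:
1/(2765 + b) = 1/(2765 - 5755) = 1/(-2990) = -1/2990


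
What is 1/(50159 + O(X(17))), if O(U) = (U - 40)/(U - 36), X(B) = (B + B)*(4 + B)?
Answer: 339/17004238 ≈ 1.9936e-5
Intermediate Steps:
X(B) = 2*B*(4 + B) (X(B) = (2*B)*(4 + B) = 2*B*(4 + B))
O(U) = (-40 + U)/(-36 + U)
1/(50159 + O(X(17))) = 1/(50159 + (-40 + 2*17*(4 + 17))/(-36 + 2*17*(4 + 17))) = 1/(50159 + (-40 + 2*17*21)/(-36 + 2*17*21)) = 1/(50159 + (-40 + 714)/(-36 + 714)) = 1/(50159 + 674/678) = 1/(50159 + (1/678)*674) = 1/(50159 + 337/339) = 1/(17004238/339) = 339/17004238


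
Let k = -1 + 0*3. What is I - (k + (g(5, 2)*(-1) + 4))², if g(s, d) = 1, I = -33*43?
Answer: -1423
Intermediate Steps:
I = -1419
k = -1 (k = -1 + 0 = -1)
I - (k + (g(5, 2)*(-1) + 4))² = -1419 - (-1 + (1*(-1) + 4))² = -1419 - (-1 + (-1 + 4))² = -1419 - (-1 + 3)² = -1419 - 1*2² = -1419 - 1*4 = -1419 - 4 = -1423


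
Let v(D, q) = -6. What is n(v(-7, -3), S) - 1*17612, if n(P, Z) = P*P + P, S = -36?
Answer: -17582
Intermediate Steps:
n(P, Z) = P + P**2 (n(P, Z) = P**2 + P = P + P**2)
n(v(-7, -3), S) - 1*17612 = -6*(1 - 6) - 1*17612 = -6*(-5) - 17612 = 30 - 17612 = -17582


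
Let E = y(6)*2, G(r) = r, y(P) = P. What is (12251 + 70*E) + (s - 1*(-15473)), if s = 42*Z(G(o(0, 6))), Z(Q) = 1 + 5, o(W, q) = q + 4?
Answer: 28816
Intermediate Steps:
o(W, q) = 4 + q
Z(Q) = 6
s = 252 (s = 42*6 = 252)
E = 12 (E = 6*2 = 12)
(12251 + 70*E) + (s - 1*(-15473)) = (12251 + 70*12) + (252 - 1*(-15473)) = (12251 + 840) + (252 + 15473) = 13091 + 15725 = 28816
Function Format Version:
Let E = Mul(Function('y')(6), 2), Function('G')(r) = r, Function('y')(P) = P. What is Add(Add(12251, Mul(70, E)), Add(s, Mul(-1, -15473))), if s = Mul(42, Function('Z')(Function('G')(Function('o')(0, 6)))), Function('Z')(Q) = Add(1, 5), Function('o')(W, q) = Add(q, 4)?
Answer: 28816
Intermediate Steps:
Function('o')(W, q) = Add(4, q)
Function('Z')(Q) = 6
s = 252 (s = Mul(42, 6) = 252)
E = 12 (E = Mul(6, 2) = 12)
Add(Add(12251, Mul(70, E)), Add(s, Mul(-1, -15473))) = Add(Add(12251, Mul(70, 12)), Add(252, Mul(-1, -15473))) = Add(Add(12251, 840), Add(252, 15473)) = Add(13091, 15725) = 28816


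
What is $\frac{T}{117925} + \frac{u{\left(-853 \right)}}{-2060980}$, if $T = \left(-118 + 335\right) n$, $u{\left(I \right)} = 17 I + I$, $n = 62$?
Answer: $\frac{2953904537}{24304106650} \approx 0.12154$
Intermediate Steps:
$u{\left(I \right)} = 18 I$
$T = 13454$ ($T = \left(-118 + 335\right) 62 = 217 \cdot 62 = 13454$)
$\frac{T}{117925} + \frac{u{\left(-853 \right)}}{-2060980} = \frac{13454}{117925} + \frac{18 \left(-853\right)}{-2060980} = 13454 \cdot \frac{1}{117925} - - \frac{7677}{1030490} = \frac{13454}{117925} + \frac{7677}{1030490} = \frac{2953904537}{24304106650}$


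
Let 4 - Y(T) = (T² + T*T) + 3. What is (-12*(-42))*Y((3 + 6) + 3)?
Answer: -144648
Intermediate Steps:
Y(T) = 1 - 2*T² (Y(T) = 4 - ((T² + T*T) + 3) = 4 - ((T² + T²) + 3) = 4 - (2*T² + 3) = 4 - (3 + 2*T²) = 4 + (-3 - 2*T²) = 1 - 2*T²)
(-12*(-42))*Y((3 + 6) + 3) = (-12*(-42))*(1 - 2*((3 + 6) + 3)²) = 504*(1 - 2*(9 + 3)²) = 504*(1 - 2*12²) = 504*(1 - 2*144) = 504*(1 - 288) = 504*(-287) = -144648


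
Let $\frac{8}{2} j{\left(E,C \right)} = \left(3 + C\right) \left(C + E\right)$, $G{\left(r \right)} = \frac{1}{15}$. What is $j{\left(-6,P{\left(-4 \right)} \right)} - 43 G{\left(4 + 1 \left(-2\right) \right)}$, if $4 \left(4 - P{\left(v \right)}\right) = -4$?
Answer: $- \frac{73}{15} \approx -4.8667$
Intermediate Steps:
$P{\left(v \right)} = 5$ ($P{\left(v \right)} = 4 - -1 = 4 + 1 = 5$)
$G{\left(r \right)} = \frac{1}{15}$
$j{\left(E,C \right)} = \frac{\left(3 + C\right) \left(C + E\right)}{4}$
$j{\left(-6,P{\left(-4 \right)} \right)} - 43 G{\left(4 + 1 \left(-2\right) \right)} = \left(\frac{5^{2}}{4} + \frac{3}{4} \cdot 5 + \frac{3}{4} \left(-6\right) + \frac{1}{4} \cdot 5 \left(-6\right)\right) - \frac{43}{15} = \left(\frac{1}{4} \cdot 25 + \frac{15}{4} - \frac{9}{2} - \frac{15}{2}\right) - \frac{43}{15} = \left(\frac{25}{4} + \frac{15}{4} - \frac{9}{2} - \frac{15}{2}\right) - \frac{43}{15} = -2 - \frac{43}{15} = - \frac{73}{15}$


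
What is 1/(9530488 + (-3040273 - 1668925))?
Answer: 1/4821290 ≈ 2.0741e-7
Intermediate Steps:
1/(9530488 + (-3040273 - 1668925)) = 1/(9530488 - 4709198) = 1/4821290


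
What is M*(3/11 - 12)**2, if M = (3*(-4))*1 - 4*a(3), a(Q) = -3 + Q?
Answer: -199692/121 ≈ -1650.3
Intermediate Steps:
M = -12 (M = (3*(-4))*1 - 4*(-3 + 3) = -12*1 - 4*0 = -12 + 0 = -12)
M*(3/11 - 12)**2 = -12*(3/11 - 12)**2 = -12*(-129/11)**2 = -12*16641/121 = -199692/121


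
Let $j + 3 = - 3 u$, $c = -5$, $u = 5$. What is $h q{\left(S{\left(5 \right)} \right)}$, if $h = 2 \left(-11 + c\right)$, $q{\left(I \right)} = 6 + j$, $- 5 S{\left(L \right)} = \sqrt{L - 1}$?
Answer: $384$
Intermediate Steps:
$j = -18$ ($j = -3 - 15 = -18$)
$S{\left(L \right)} = - \frac{\sqrt{-1 + L}}{5}$ ($S{\left(L \right)} = - \frac{\sqrt{L - 1}}{5} = - \frac{\sqrt{-1 + L}}{5}$)
$q{\left(I \right)} = -12$ ($q{\left(I \right)} = 6 - 18 = -12$)
$h = -32$ ($h = 2 \left(-11 - 5\right) = 2 \left(-16\right) = -32$)
$h q{\left(S{\left(5 \right)} \right)} = \left(-32\right) \left(-12\right) = 384$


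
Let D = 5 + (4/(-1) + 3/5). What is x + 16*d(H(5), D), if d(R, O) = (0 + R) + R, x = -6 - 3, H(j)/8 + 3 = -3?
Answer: -1545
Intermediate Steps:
H(j) = -48 (H(j) = -24 + 8*(-3) = -24 - 24 = -48)
D = 8/5 (D = 5 + (4*(-1) + 3*(⅕)) = 5 + (-4 + ⅗) = 5 - 17/5 = 8/5 ≈ 1.6000)
x = -9
d(R, O) = 2*R (d(R, O) = R + R = 2*R)
x + 16*d(H(5), D) = -9 + 16*(2*(-48)) = -9 + 16*(-96) = -9 - 1536 = -1545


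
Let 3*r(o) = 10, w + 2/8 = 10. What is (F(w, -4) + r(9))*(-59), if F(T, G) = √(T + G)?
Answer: -590/3 - 59*√23/2 ≈ -338.14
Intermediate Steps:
w = 39/4 (w = -¼ + 10 = 39/4 ≈ 9.7500)
r(o) = 10/3 (r(o) = (⅓)*10 = 10/3)
F(T, G) = √(G + T)
(F(w, -4) + r(9))*(-59) = (√(-4 + 39/4) + 10/3)*(-59) = (√(23/4) + 10/3)*(-59) = (√23/2 + 10/3)*(-59) = (10/3 + √23/2)*(-59) = -590/3 - 59*√23/2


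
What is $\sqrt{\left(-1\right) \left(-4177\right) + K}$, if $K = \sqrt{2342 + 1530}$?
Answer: $\sqrt{4177 + 44 \sqrt{2}} \approx 65.109$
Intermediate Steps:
$K = 44 \sqrt{2}$ ($K = \sqrt{3872} = 44 \sqrt{2} \approx 62.225$)
$\sqrt{\left(-1\right) \left(-4177\right) + K} = \sqrt{\left(-1\right) \left(-4177\right) + 44 \sqrt{2}} = \sqrt{4177 + 44 \sqrt{2}}$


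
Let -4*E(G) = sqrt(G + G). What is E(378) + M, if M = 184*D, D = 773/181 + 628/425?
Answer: 81363512/76925 - 3*sqrt(21)/2 ≈ 1050.8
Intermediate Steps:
D = 442193/76925 (D = 773*(1/181) + 628*(1/425) = 773/181 + 628/425 = 442193/76925 ≈ 5.7484)
M = 81363512/76925 (M = 184*(442193/76925) = 81363512/76925 ≈ 1057.7)
E(G) = -sqrt(2)*sqrt(G)/4 (E(G) = -sqrt(G + G)/4 = -sqrt(2)*sqrt(G)/4)
E(378) + M = -sqrt(2)*sqrt(378)/4 + 81363512/76925 = -sqrt(2)*3*sqrt(42)/4 + 81363512/76925 = -3*sqrt(21)/2 + 81363512/76925 = 81363512/76925 - 3*sqrt(21)/2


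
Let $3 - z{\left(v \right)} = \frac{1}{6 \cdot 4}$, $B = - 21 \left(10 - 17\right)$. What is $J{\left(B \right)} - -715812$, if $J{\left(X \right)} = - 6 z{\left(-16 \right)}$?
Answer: $\frac{2863177}{4} \approx 7.1579 \cdot 10^{5}$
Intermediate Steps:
$B = 147$ ($B = \left(-21\right) \left(-7\right) = 147$)
$z{\left(v \right)} = \frac{71}{24}$ ($z{\left(v \right)} = 3 - \frac{1}{6 \cdot 4} = 3 - \frac{1}{24} = \frac{71}{24}$)
$J{\left(X \right)} = - \frac{71}{4}$ ($J{\left(X \right)} = \left(-6\right) \frac{71}{24} = - \frac{71}{4}$)
$J{\left(B \right)} - -715812 = - \frac{71}{4} - -715812 = - \frac{71}{4} + 715812 = \frac{2863177}{4}$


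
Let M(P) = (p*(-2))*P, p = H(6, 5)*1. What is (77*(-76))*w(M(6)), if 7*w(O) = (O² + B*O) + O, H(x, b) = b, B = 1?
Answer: -2909280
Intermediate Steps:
p = 5 (p = 5*1 = 5)
M(P) = -10*P (M(P) = (5*(-2))*P = -10*P)
w(O) = O²/7 + 2*O/7 (w(O) = ((O² + 1*O) + O)/7 = ((O² + O) + O)/7 = ((O + O²) + O)/7 = (O² + 2*O)/7 = O²/7 + 2*O/7)
(77*(-76))*w(M(6)) = (77*(-76))*((-10*6)*(2 - 10*6)/7) = -836*(-60)*(2 - 60) = -836*(-60)*(-58) = -5852*3480/7 = -2909280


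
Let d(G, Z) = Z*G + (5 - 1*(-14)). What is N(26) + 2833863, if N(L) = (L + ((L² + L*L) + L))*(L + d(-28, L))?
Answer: 1874931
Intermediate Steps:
d(G, Z) = 19 + G*Z (d(G, Z) = G*Z + (5 + 14) = G*Z + 19 = 19 + G*Z)
N(L) = (19 - 27*L)*(2*L + 2*L²) (N(L) = (L + ((L² + L*L) + L))*(L + (19 - 28*L)) = (L + ((L² + L²) + L))*(19 - 27*L) = (L + (2*L² + L))*(19 - 27*L) = (L + (L + 2*L²))*(19 - 27*L) = (2*L + 2*L²)*(19 - 27*L) = (19 - 27*L)*(2*L + 2*L²))
N(26) + 2833863 = 2*26*(19 - 27*26² - 8*26) + 2833863 = 2*26*(19 - 27*676 - 208) + 2833863 = 2*26*(19 - 18252 - 208) + 2833863 = 2*26*(-18441) + 2833863 = -958932 + 2833863 = 1874931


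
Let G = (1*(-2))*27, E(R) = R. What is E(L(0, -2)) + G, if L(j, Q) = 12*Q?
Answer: -78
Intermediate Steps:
G = -54 (G = -2*27 = -54)
E(L(0, -2)) + G = 12*(-2) - 54 = -24 - 54 = -78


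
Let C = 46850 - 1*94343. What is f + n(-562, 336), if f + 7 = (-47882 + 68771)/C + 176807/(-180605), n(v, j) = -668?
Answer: -644662689619/953052585 ≈ -676.42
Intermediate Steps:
C = -47493 (C = 46850 - 94343 = -47493)
f = -8023562839/953052585 (f = -7 + ((-47882 + 68771)/(-47493) + 176807/(-180605)) = -7 + (20889*(-1/47493) + 176807*(-1/180605)) = -7 + (-2321/5277 - 176807/180605) = -7 - 1352194744/953052585 = -8023562839/953052585 ≈ -8.4188)
f + n(-562, 336) = -8023562839/953052585 - 668 = -644662689619/953052585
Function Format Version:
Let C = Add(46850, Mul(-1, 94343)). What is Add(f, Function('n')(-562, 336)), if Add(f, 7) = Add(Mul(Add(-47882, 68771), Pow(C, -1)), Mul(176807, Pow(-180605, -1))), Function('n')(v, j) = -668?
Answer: Rational(-644662689619, 953052585) ≈ -676.42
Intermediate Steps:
C = -47493 (C = Add(46850, -94343) = -47493)
f = Rational(-8023562839, 953052585) (f = Add(-7, Add(Mul(Add(-47882, 68771), Pow(-47493, -1)), Mul(176807, Pow(-180605, -1)))) = Add(-7, Add(Mul(20889, Rational(-1, 47493)), Mul(176807, Rational(-1, 180605)))) = Add(-7, Add(Rational(-2321, 5277), Rational(-176807, 180605))) = Add(-7, Rational(-1352194744, 953052585)) = Rational(-8023562839, 953052585) ≈ -8.4188)
Add(f, Function('n')(-562, 336)) = Add(Rational(-8023562839, 953052585), -668) = Rational(-644662689619, 953052585)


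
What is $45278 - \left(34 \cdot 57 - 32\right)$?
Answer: $43372$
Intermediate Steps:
$45278 - \left(34 \cdot 57 - 32\right) = 45278 - \left(1938 - 32\right) = 45278 - 1906 = 43372$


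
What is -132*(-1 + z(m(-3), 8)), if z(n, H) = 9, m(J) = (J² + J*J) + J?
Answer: -1056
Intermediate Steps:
m(J) = J + 2*J² (m(J) = (J² + J²) + J = 2*J² + J = J + 2*J²)
-132*(-1 + z(m(-3), 8)) = -132*(-1 + 9) = -132*8 = -1056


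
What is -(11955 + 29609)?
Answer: -41564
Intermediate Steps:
-(11955 + 29609) = -1*41564 = -41564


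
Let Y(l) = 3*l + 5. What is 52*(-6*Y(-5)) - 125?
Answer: 2995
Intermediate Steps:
Y(l) = 5 + 3*l
52*(-6*Y(-5)) - 125 = 52*(-6*(5 + 3*(-5))) - 125 = 52*(-6*(5 - 15)) - 125 = 52*(-6*(-10)) - 125 = 52*60 - 125 = 3120 - 125 = 2995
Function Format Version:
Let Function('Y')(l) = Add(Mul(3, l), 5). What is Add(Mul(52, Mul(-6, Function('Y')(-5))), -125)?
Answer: 2995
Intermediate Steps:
Function('Y')(l) = Add(5, Mul(3, l))
Add(Mul(52, Mul(-6, Function('Y')(-5))), -125) = Add(Mul(52, Mul(-6, Add(5, Mul(3, -5)))), -125) = Add(Mul(52, Mul(-6, Add(5, -15))), -125) = Add(Mul(52, Mul(-6, -10)), -125) = Add(Mul(52, 60), -125) = Add(3120, -125) = 2995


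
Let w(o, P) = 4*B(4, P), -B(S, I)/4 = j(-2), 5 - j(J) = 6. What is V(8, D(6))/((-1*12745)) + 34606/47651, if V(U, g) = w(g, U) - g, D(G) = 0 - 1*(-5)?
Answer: 440529309/607311995 ≈ 0.72538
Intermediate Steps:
j(J) = -1 (j(J) = 5 - 1*6 = 5 - 6 = -1)
B(S, I) = 4 (B(S, I) = -4*(-1) = 4)
D(G) = 5 (D(G) = 0 + 5 = 5)
w(o, P) = 16 (w(o, P) = 4*4 = 16)
V(U, g) = 16 - g
V(8, D(6))/((-1*12745)) + 34606/47651 = (16 - 1*5)/((-1*12745)) + 34606/47651 = (16 - 5)/(-12745) + 34606*(1/47651) = 11*(-1/12745) + 34606/47651 = -11/12745 + 34606/47651 = 440529309/607311995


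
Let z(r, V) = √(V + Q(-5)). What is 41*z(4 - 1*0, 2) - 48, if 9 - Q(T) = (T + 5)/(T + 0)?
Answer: -48 + 41*√11 ≈ 87.982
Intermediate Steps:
Q(T) = 9 - (5 + T)/T (Q(T) = 9 - (T + 5)/(T + 0) = 9 - (5 + T)/T)
z(r, V) = √(9 + V) (z(r, V) = √(V + (8 - 5/(-5))) = √(V + (8 - 5*(-⅕))) = √(V + (8 + 1)) = √(V + 9) = √(9 + V))
41*z(4 - 1*0, 2) - 48 = 41*√(9 + 2) - 48 = 41*√11 - 48 = -48 + 41*√11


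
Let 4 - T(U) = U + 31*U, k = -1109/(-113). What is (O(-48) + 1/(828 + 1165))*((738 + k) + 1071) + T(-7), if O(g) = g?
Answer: -19609886086/225209 ≈ -87074.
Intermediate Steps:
k = 1109/113 (k = -1109*(-1/113) = 1109/113 ≈ 9.8142)
T(U) = 4 - 32*U (T(U) = 4 - (U + 31*U) = 4 - 32*U)
(O(-48) + 1/(828 + 1165))*((738 + k) + 1071) + T(-7) = (-48 + 1/(828 + 1165))*((738 + 1109/113) + 1071) + (4 - 32*(-7)) = (-48 + 1/1993)*(84503/113 + 1071) + (4 + 224) = (-48 + 1/1993)*(205526/113) + 228 = -95663/1993*205526/113 + 228 = -19661233738/225209 + 228 = -19609886086/225209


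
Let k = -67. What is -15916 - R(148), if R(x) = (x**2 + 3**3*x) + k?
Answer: -41749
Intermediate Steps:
R(x) = -67 + x**2 + 27*x (R(x) = (x**2 + 3**3*x) - 67 = (x**2 + 27*x) - 67 = -67 + x**2 + 27*x)
-15916 - R(148) = -15916 - (-67 + 148**2 + 27*148) = -15916 - (-67 + 21904 + 3996) = -15916 - 1*25833 = -15916 - 25833 = -41749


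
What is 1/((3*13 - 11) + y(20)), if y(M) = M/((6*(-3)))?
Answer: 9/242 ≈ 0.037190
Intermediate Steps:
y(M) = -M/18 (y(M) = M/(-18) = M*(-1/18) = -M/18)
1/((3*13 - 11) + y(20)) = 1/((3*13 - 11) - 1/18*20) = 1/((39 - 11) - 10/9) = 1/(28 - 10/9) = 1/(242/9) = 9/242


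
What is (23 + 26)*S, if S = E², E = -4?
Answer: 784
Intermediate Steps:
S = 16 (S = (-4)² = 16)
(23 + 26)*S = (23 + 26)*16 = 49*16 = 784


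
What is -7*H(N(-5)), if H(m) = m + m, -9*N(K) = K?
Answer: -70/9 ≈ -7.7778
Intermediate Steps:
N(K) = -K/9
H(m) = 2*m
-7*H(N(-5)) = -14*(-⅑*(-5)) = -14*5/9 = -7*10/9 = -70/9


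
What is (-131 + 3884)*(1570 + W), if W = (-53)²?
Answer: 16434387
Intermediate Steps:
W = 2809
(-131 + 3884)*(1570 + W) = (-131 + 3884)*(1570 + 2809) = 3753*4379 = 16434387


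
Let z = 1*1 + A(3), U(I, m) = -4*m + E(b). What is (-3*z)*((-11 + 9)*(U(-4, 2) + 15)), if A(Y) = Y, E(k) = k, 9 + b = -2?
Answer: -96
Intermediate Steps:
b = -11 (b = -9 - 2 = -11)
U(I, m) = -11 - 4*m (U(I, m) = -4*m - 11 = -11 - 4*m)
z = 4 (z = 1*1 + 3 = 1 + 3 = 4)
(-3*z)*((-11 + 9)*(U(-4, 2) + 15)) = (-3*4)*((-11 + 9)*((-11 - 4*2) + 15)) = -(-24)*((-11 - 8) + 15) = -(-24)*(-19 + 15) = -(-24)*(-4) = -12*8 = -96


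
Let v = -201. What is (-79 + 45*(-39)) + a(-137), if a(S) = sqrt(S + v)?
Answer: -1834 + 13*I*sqrt(2) ≈ -1834.0 + 18.385*I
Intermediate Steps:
a(S) = sqrt(-201 + S) (a(S) = sqrt(S - 201) = sqrt(-201 + S))
(-79 + 45*(-39)) + a(-137) = (-79 + 45*(-39)) + sqrt(-201 - 137) = (-79 - 1755) + sqrt(-338) = -1834 + 13*I*sqrt(2)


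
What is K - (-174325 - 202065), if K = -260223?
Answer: 116167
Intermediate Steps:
K - (-174325 - 202065) = -260223 - (-174325 - 202065) = -260223 - 1*(-376390) = -260223 + 376390 = 116167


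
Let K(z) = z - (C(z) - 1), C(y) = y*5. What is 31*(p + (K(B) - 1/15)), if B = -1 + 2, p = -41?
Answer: -20491/15 ≈ -1366.1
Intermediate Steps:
B = 1
C(y) = 5*y
K(z) = 1 - 4*z (K(z) = z - (5*z - 1) = z - (-1 + 5*z) = z + (1 - 5*z) = 1 - 4*z)
31*(p + (K(B) - 1/15)) = 31*(-41 + ((1 - 4*1) - 1/15)) = 31*(-41 + ((1 - 4) - 1*1/15)) = 31*(-41 + (-3 - 1/15)) = 31*(-41 - 46/15) = 31*(-661/15) = -20491/15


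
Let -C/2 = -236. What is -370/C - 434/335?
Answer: -164399/79060 ≈ -2.0794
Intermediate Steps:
C = 472 (C = -2*(-236) = 472)
-370/C - 434/335 = -370/472 - 434/335 = -370*1/472 - 434*1/335 = -185/236 - 434/335 = -164399/79060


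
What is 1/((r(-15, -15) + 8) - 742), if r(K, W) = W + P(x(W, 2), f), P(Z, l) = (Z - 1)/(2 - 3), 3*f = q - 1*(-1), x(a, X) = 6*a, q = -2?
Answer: -1/658 ≈ -0.0015198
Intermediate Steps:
f = -1/3 (f = (-2 - 1*(-1))/3 = (-2 + 1)/3 = (1/3)*(-1) = -1/3 ≈ -0.33333)
P(Z, l) = 1 - Z (P(Z, l) = (-1 + Z)/(-1) = (-1 + Z)*(-1) = 1 - Z)
r(K, W) = 1 - 5*W (r(K, W) = W + (1 - 6*W) = 1 - 5*W)
1/((r(-15, -15) + 8) - 742) = 1/(((1 - 5*(-15)) + 8) - 742) = 1/(((1 + 75) + 8) - 742) = 1/((76 + 8) - 742) = 1/(84 - 742) = 1/(-658) = -1/658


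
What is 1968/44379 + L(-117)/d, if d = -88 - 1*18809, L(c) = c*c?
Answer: -63368315/93181107 ≈ -0.68006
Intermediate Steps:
L(c) = c**2
d = -18897 (d = -88 - 18809 = -18897)
1968/44379 + L(-117)/d = 1968/44379 + (-117)**2/(-18897) = 1968*(1/44379) + 13689*(-1/18897) = 656/14793 - 4563/6299 = -63368315/93181107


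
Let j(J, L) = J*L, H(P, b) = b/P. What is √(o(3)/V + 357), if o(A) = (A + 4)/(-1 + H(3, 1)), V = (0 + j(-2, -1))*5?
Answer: 3*√3955/10 ≈ 18.867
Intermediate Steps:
V = 10 (V = (0 - 2*(-1))*5 = (0 + 2)*5 = 2*5 = 10)
o(A) = -6 - 3*A/2 (o(A) = (A + 4)/(-1 + 1/3) = (4 + A)/(-1 + 1*(⅓)) = (4 + A)/(-1 + ⅓) = (4 + A)/(-⅔) = (4 + A)*(-3/2) = -6 - 3*A/2)
√(o(3)/V + 357) = √((-6 - 3/2*3)/10 + 357) = √((-6 - 9/2)*(⅒) + 357) = √(-21/2*⅒ + 357) = √(-21/20 + 357) = √(7119/20) = 3*√3955/10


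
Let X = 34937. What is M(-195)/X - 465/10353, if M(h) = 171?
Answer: -689302/17223941 ≈ -0.040020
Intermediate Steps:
M(-195)/X - 465/10353 = 171/34937 - 465/10353 = 171*(1/34937) - 465*1/10353 = 171/34937 - 155/3451 = -689302/17223941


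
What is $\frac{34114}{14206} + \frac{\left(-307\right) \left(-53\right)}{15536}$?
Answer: $\frac{380570465}{110352208} \approx 3.4487$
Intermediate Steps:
$\frac{34114}{14206} + \frac{\left(-307\right) \left(-53\right)}{15536} = 34114 \cdot \frac{1}{14206} + 16271 \cdot \frac{1}{15536} = \frac{17057}{7103} + \frac{16271}{15536} = \frac{380570465}{110352208}$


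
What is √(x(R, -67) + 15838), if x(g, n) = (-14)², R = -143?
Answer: √16034 ≈ 126.63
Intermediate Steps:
x(g, n) = 196
√(x(R, -67) + 15838) = √(196 + 15838) = √16034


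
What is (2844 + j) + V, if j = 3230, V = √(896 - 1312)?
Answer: 6074 + 4*I*√26 ≈ 6074.0 + 20.396*I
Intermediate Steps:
V = 4*I*√26 (V = √(-416) = 4*I*√26 ≈ 20.396*I)
(2844 + j) + V = (2844 + 3230) + 4*I*√26 = 6074 + 4*I*√26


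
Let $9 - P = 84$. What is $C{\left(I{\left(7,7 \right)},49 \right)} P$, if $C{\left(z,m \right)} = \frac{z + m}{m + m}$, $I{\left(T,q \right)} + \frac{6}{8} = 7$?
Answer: $- \frac{16575}{392} \approx -42.283$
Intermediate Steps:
$P = -75$ ($P = 9 - 84 = -75$)
$I{\left(T,q \right)} = \frac{25}{4}$ ($I{\left(T,q \right)} = - \frac{3}{4} + 7 = \frac{25}{4}$)
$C{\left(z,m \right)} = \frac{m + z}{2 m}$
$C{\left(I{\left(7,7 \right)},49 \right)} P = \frac{49 + \frac{25}{4}}{2 \cdot 49} \left(-75\right) = \frac{1}{2} \cdot \frac{1}{49} \cdot \frac{221}{4} \left(-75\right) = \frac{221}{392} \left(-75\right) = - \frac{16575}{392}$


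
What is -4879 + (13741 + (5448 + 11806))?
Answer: 26116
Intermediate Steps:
-4879 + (13741 + (5448 + 11806)) = -4879 + (13741 + 17254) = -4879 + 30995 = 26116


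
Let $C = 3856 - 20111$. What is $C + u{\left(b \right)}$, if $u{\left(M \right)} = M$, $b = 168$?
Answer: $-16087$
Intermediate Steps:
$C = -16255$
$C + u{\left(b \right)} = -16255 + 168 = -16087$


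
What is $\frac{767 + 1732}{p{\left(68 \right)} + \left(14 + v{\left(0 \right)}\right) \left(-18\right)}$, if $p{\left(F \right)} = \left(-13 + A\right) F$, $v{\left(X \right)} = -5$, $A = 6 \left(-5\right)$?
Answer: $- \frac{2499}{3086} \approx -0.80979$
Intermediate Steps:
$A = -30$
$p{\left(F \right)} = - 43 F$ ($p{\left(F \right)} = \left(-13 - 30\right) F = - 43 F$)
$\frac{767 + 1732}{p{\left(68 \right)} + \left(14 + v{\left(0 \right)}\right) \left(-18\right)} = \frac{767 + 1732}{\left(-43\right) 68 + \left(14 - 5\right) \left(-18\right)} = \frac{2499}{-2924 + 9 \left(-18\right)} = \frac{2499}{-2924 - 162} = \frac{2499}{-3086} = 2499 \left(- \frac{1}{3086}\right) = - \frac{2499}{3086}$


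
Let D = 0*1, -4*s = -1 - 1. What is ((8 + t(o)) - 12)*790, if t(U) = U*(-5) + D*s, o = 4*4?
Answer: -66360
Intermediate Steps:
s = ½ (s = -(-1 - 1)/4 = -¼*(-2) = ½ ≈ 0.50000)
D = 0
o = 16
t(U) = -5*U (t(U) = U*(-5) + 0*(½) = -5*U + 0 = -5*U)
((8 + t(o)) - 12)*790 = ((8 - 5*16) - 12)*790 = ((8 - 80) - 12)*790 = (-72 - 12)*790 = -84*790 = -66360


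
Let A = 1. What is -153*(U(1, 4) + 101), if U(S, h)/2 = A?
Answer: -15759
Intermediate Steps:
U(S, h) = 2 (U(S, h) = 2*1 = 2)
-153*(U(1, 4) + 101) = -153*(2 + 101) = -153*103 = -15759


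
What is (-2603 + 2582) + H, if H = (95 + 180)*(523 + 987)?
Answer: 415229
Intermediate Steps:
H = 415250 (H = 275*1510 = 415250)
(-2603 + 2582) + H = (-2603 + 2582) + 415250 = -21 + 415250 = 415229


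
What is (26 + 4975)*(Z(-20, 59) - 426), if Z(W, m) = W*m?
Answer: -8031606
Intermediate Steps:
(26 + 4975)*(Z(-20, 59) - 426) = (26 + 4975)*(-20*59 - 426) = 5001*(-1180 - 426) = 5001*(-1606) = -8031606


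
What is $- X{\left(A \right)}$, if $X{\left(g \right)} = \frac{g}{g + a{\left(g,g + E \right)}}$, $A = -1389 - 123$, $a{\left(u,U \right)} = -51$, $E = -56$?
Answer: $- \frac{504}{521} \approx -0.96737$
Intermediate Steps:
$A = -1512$
$X{\left(g \right)} = \frac{g}{-51 + g}$ ($X{\left(g \right)} = \frac{g}{g - 51} = \frac{g}{-51 + g}$)
$- X{\left(A \right)} = - \frac{-1512}{-51 - 1512} = - \frac{-1512}{-1563} = - \frac{\left(-1512\right) \left(-1\right)}{1563} = \left(-1\right) \frac{504}{521} = - \frac{504}{521}$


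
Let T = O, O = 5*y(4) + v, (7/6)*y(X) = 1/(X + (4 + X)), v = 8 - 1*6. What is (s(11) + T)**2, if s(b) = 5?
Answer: 10609/196 ≈ 54.128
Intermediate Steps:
v = 2 (v = 8 - 6 = 2)
y(X) = 6/(7*(4 + 2*X)) (y(X) = 6/(7*(X + (4 + X))) = 6/(7*(4 + 2*X)))
O = 33/14 (O = 5*(3/(7*(2 + 4))) + 2 = 5*((3/7)/6) + 2 = 5*((3/7)*(1/6)) + 2 = 5*(1/14) + 2 = 5/14 + 2 = 33/14 ≈ 2.3571)
T = 33/14 ≈ 2.3571
(s(11) + T)**2 = (5 + 33/14)**2 = (103/14)**2 = 10609/196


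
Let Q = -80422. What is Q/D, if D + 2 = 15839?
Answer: -80422/15837 ≈ -5.0781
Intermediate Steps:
D = 15837 (D = -2 + 15839 = 15837)
Q/D = -80422/15837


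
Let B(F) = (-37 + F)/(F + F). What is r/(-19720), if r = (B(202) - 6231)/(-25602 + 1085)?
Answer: -2517159/195323996960 ≈ -1.2887e-5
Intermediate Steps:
B(F) = (-37 + F)/(2*F) (B(F) = (-37 + F)/((2*F)) = (-37 + F)*(1/(2*F)) = (-37 + F)/(2*F))
r = 2517159/9904868 (r = ((½)*(-37 + 202)/202 - 6231)/(-25602 + 1085) = ((½)*(1/202)*165 - 6231)/(-24517) = (165/404 - 6231)*(-1/24517) = -2517159/404*(-1/24517) = 2517159/9904868 ≈ 0.25413)
r/(-19720) = (2517159/9904868)/(-19720) = (2517159/9904868)*(-1/19720) = -2517159/195323996960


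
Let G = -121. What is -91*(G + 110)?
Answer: 1001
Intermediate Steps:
-91*(G + 110) = -91*(-121 + 110) = -91*(-11) = 1001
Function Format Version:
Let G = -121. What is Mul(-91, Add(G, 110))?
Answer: 1001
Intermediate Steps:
Mul(-91, Add(G, 110)) = Mul(-91, Add(-121, 110)) = Mul(-91, -11) = 1001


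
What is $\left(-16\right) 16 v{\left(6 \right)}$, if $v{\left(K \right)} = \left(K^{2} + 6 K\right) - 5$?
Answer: $-17152$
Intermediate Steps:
$v{\left(K \right)} = -5 + K^{2} + 6 K$
$\left(-16\right) 16 v{\left(6 \right)} = \left(-16\right) 16 \left(-5 + 6^{2} + 6 \cdot 6\right) = - 256 \left(-5 + 36 + 36\right) = \left(-256\right) 67 = -17152$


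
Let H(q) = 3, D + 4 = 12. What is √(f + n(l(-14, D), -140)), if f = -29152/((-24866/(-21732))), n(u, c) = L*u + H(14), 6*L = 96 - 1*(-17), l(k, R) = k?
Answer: I*√35807767405098/37299 ≈ 160.43*I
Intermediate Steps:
D = 8 (D = -4 + 12 = 8)
L = 113/6 (L = (96 - 1*(-17))/6 = (96 + 17)/6 = (⅙)*113 = 113/6 ≈ 18.833)
n(u, c) = 3 + 113*u/6 (n(u, c) = 113*u/6 + 3 = 3 + 113*u/6)
f = -316765632/12433 (f = -29152/((-24866*(-1/21732))) = -29152/12433/10866 = -29152*10866/12433 = -316765632/12433 ≈ -25478.)
√(f + n(l(-14, D), -140)) = √(-316765632/12433 + (3 + (113/6)*(-14))) = √(-316765632/12433 + (3 - 791/3)) = √(-316765632/12433 - 782/3) = √(-960019502/37299) = I*√35807767405098/37299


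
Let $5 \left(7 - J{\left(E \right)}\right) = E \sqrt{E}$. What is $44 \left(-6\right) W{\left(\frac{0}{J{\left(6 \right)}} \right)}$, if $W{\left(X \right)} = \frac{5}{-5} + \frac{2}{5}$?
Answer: $\frac{792}{5} \approx 158.4$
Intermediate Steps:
$J{\left(E \right)} = 7 - \frac{E^{\frac{3}{2}}}{5}$ ($J{\left(E \right)} = 7 - \frac{E \sqrt{E}}{5} = 7 - \frac{E^{\frac{3}{2}}}{5}$)
$W{\left(X \right)} = - \frac{3}{5}$ ($W{\left(X \right)} = 5 \left(- \frac{1}{5}\right) + 2 \cdot \frac{1}{5} = -1 + \frac{2}{5} = - \frac{3}{5}$)
$44 \left(-6\right) W{\left(\frac{0}{J{\left(6 \right)}} \right)} = 44 \left(-6\right) \left(- \frac{3}{5}\right) = \left(-264\right) \left(- \frac{3}{5}\right) = \frac{792}{5}$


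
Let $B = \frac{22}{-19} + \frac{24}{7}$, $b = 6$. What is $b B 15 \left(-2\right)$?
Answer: $- \frac{54360}{133} \approx -408.72$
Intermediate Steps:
$B = \frac{302}{133}$ ($B = 22 \left(- \frac{1}{19}\right) + 24 \cdot \frac{1}{7} = - \frac{22}{19} + \frac{24}{7} = \frac{302}{133} \approx 2.2707$)
$b B 15 \left(-2\right) = 6 \cdot \frac{302}{133} \cdot 15 \left(-2\right) = \frac{1812}{133} \left(-30\right) = - \frac{54360}{133}$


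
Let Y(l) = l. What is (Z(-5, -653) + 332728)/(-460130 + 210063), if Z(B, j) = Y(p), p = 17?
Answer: -332745/250067 ≈ -1.3306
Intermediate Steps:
Z(B, j) = 17
(Z(-5, -653) + 332728)/(-460130 + 210063) = (17 + 332728)/(-460130 + 210063) = 332745/(-250067) = 332745*(-1/250067) = -332745/250067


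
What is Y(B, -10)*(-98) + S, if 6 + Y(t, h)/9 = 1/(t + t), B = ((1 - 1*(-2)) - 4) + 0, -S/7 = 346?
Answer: 3311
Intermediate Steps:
S = -2422 (S = -7*346 = -2422)
B = -1 (B = ((1 + 2) - 4) + 0 = (3 - 4) + 0 = -1 + 0 = -1)
Y(t, h) = -54 + 9/(2*t) (Y(t, h) = -54 + 9/(t + t) = -54 + 9/((2*t)) = -54 + 9*(1/(2*t)) = -54 + 9/(2*t))
Y(B, -10)*(-98) + S = (-54 + (9/2)/(-1))*(-98) - 2422 = (-54 + (9/2)*(-1))*(-98) - 2422 = (-54 - 9/2)*(-98) - 2422 = -117/2*(-98) - 2422 = 5733 - 2422 = 3311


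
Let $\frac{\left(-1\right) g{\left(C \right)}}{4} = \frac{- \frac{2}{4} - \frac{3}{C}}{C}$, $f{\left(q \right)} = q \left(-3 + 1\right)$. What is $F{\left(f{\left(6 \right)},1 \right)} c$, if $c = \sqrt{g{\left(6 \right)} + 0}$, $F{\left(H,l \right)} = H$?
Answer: $- 4 \sqrt{6} \approx -9.798$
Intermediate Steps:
$f{\left(q \right)} = - 2 q$ ($f{\left(q \right)} = q \left(-2\right) = - 2 q$)
$g{\left(C \right)} = - \frac{4 \left(- \frac{1}{2} - \frac{3}{C}\right)}{C}$ ($g{\left(C \right)} = - 4 \frac{- \frac{2}{4} - \frac{3}{C}}{C} = - 4 \frac{\left(-2\right) \frac{1}{4} - \frac{3}{C}}{C} = - 4 \frac{- \frac{1}{2} - \frac{3}{C}}{C} = - \frac{4 \left(- \frac{1}{2} - \frac{3}{C}\right)}{C}$)
$c = \frac{\sqrt{6}}{3}$ ($c = \sqrt{\frac{2 \left(6 + 6\right)}{36} + 0} = \sqrt{2 \cdot \frac{1}{36} \cdot 12 + 0} = \sqrt{\frac{2}{3} + 0} = \sqrt{\frac{2}{3}} = \frac{\sqrt{6}}{3} \approx 0.8165$)
$F{\left(f{\left(6 \right)},1 \right)} c = \left(-2\right) 6 \frac{\sqrt{6}}{3} = - 12 \frac{\sqrt{6}}{3} = - 4 \sqrt{6}$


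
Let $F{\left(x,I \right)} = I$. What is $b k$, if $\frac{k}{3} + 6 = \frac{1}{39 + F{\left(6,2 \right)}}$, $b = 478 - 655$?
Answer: $\frac{130095}{41} \approx 3173.0$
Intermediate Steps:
$b = -177$
$k = - \frac{735}{41}$ ($k = -18 + \frac{3}{39 + 2} = -18 + \frac{3}{41} = - \frac{735}{41} \approx -17.927$)
$b k = \left(-177\right) \left(- \frac{735}{41}\right) = \frac{130095}{41}$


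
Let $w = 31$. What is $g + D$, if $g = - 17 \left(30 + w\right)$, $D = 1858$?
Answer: $821$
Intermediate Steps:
$g = -1037$ ($g = - 17 \left(30 + 31\right) = \left(-17\right) 61 = -1037$)
$g + D = -1037 + 1858 = 821$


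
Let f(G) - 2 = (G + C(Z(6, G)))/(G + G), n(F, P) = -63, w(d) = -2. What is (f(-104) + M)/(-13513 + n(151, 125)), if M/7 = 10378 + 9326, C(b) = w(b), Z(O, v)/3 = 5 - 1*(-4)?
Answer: -14344773/1411904 ≈ -10.160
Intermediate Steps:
Z(O, v) = 27 (Z(O, v) = 3*(5 - 1*(-4)) = 3*(5 + 4) = 3*9 = 27)
C(b) = -2
f(G) = 2 + (-2 + G)/(2*G) (f(G) = 2 + (G - 2)/(G + G) = 2 + (-2 + G)/((2*G)) = 2 + (-2 + G)*(1/(2*G)) = 2 + (-2 + G)/(2*G))
M = 137928 (M = 7*(10378 + 9326) = 7*19704 = 137928)
(f(-104) + M)/(-13513 + n(151, 125)) = ((5/2 - 1/(-104)) + 137928)/(-13513 - 63) = ((5/2 - 1*(-1/104)) + 137928)/(-13576) = ((5/2 + 1/104) + 137928)*(-1/13576) = (261/104 + 137928)*(-1/13576) = (14344773/104)*(-1/13576) = -14344773/1411904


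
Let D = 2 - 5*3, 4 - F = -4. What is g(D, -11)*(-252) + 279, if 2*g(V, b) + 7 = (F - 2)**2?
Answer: -3375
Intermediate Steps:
F = 8 (F = 4 - 1*(-4) = 4 + 4 = 8)
D = -13 (D = 2 - 15 = -13)
g(V, b) = 29/2 (g(V, b) = -7/2 + (8 - 2)**2/2 = -7/2 + (1/2)*6**2 = -7/2 + (1/2)*36 = -7/2 + 18 = 29/2)
g(D, -11)*(-252) + 279 = (29/2)*(-252) + 279 = -3654 + 279 = -3375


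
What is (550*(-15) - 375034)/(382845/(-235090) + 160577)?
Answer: -18021247112/7549932817 ≈ -2.3869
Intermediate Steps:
(550*(-15) - 375034)/(382845/(-235090) + 160577) = (-8250 - 375034)/(382845*(-1/235090) + 160577) = -383284/(-76569/47018 + 160577) = -383284/7549932817/47018 = -383284*47018/7549932817 = -18021247112/7549932817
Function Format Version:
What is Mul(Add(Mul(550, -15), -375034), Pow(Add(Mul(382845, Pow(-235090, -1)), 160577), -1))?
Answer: Rational(-18021247112, 7549932817) ≈ -2.3869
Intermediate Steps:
Mul(Add(Mul(550, -15), -375034), Pow(Add(Mul(382845, Pow(-235090, -1)), 160577), -1)) = Mul(Add(-8250, -375034), Pow(Add(Mul(382845, Rational(-1, 235090)), 160577), -1)) = Mul(-383284, Pow(Add(Rational(-76569, 47018), 160577), -1)) = Mul(-383284, Pow(Rational(7549932817, 47018), -1)) = Mul(-383284, Rational(47018, 7549932817)) = Rational(-18021247112, 7549932817)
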